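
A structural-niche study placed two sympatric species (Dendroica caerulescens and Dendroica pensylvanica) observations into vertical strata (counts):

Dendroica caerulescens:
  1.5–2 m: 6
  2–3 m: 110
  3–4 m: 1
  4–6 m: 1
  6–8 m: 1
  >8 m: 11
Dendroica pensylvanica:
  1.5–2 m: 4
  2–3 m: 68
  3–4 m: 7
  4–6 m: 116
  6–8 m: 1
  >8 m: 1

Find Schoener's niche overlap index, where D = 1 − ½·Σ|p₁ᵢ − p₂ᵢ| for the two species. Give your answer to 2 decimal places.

0.39

Proportions for Dendroica caerulescens (n=130): 6/130=0.0462, 110/130=0.8462, 1/130=0.0077, 1/130=0.0077, 1/130=0.0077, 11/130=0.0846
Proportions for Dendroica pensylvanica (n=197): 4/197=0.0203, 68/197=0.3452, 7/197=0.0355, 116/197=0.5888, 1/197=0.0051, 1/197=0.0051
Σ|p₁ᵢ − p₂ᵢ| = 0.0259 + 0.5010 + 0.0278 + 0.5811 + 0.0026 + 0.0795 = 1.2179
D = 1 − ½ × 1.2179 = 1 − 0.60895 = 0.39105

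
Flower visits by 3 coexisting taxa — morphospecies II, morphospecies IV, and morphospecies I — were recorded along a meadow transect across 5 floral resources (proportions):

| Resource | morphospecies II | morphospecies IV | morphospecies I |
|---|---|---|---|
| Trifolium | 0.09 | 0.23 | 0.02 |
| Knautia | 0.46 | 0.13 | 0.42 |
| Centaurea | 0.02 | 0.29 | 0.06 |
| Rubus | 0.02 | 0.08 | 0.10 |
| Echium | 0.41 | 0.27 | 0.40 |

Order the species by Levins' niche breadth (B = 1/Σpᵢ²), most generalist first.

morphospecies IV > morphospecies I > morphospecies II

Σp_IIᵢ² = 0.09² + 0.46² + 0.02² + 0.02² + 0.41² = 0.0081 + 0.2116 + 0.0004 + 0.0004 + 0.1681 = 0.3886
B_II = 1 / 0.3886 = 2.5733
Σp_IVᵢ² = 0.23² + 0.13² + 0.29² + 0.08² + 0.27² = 0.0529 + 0.0169 + 0.0841 + 0.0064 + 0.0729 = 0.2332
B_IV = 1 / 0.2332 = 4.2882
Σp_Iᵢ² = 0.02² + 0.42² + 0.06² + 0.10² + 0.40² = 0.0004 + 0.1764 + 0.0036 + 0.0100 + 0.1600 = 0.3504
B_I = 1 / 0.3504 = 2.8539
Ranking by B (broadest → narrowest): morphospecies IV (4.29) > morphospecies I (2.85) > morphospecies II (2.57)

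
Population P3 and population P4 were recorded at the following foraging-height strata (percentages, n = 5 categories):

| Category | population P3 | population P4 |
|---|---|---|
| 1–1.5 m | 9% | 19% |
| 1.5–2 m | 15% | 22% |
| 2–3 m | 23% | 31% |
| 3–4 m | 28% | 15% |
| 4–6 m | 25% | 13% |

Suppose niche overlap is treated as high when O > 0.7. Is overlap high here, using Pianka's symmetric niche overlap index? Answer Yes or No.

Yes

Convert percentages to proportions (divide by 100).
Σ p₁ᵢp₂ᵢ = 0.0171 + 0.0330 + 0.0713 + 0.0420 + 0.0325 = 0.1959
Σp_1ᵢ² = 0.09² + 0.15² + 0.23² + 0.28² + 0.25² = 0.0081 + 0.0225 + 0.0529 + 0.0784 + 0.0625 = 0.2244
Σp_2ᵢ² = 0.19² + 0.22² + 0.31² + 0.15² + 0.13² = 0.0361 + 0.0484 + 0.0961 + 0.0225 + 0.0169 = 0.2200
O = 0.1959 / √(0.2244 × 0.2200) = 0.1959 / 0.22219 = 0.8817
O = 0.8817 > 0.7 → Yes.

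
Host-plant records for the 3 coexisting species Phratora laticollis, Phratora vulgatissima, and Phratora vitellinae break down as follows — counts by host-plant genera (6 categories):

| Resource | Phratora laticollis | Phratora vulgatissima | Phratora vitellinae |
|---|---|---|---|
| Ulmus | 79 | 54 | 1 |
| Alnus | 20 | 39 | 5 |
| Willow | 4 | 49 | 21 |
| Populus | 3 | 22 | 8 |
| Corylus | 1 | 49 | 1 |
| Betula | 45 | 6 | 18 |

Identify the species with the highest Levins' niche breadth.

Proportions for Phratora laticollis (n=152): 79/152=0.5197, 20/152=0.1316, 4/152=0.0263, 3/152=0.0197, 1/152=0.0066, 45/152=0.2961
Proportions for Phratora vulgatissima (n=219): 54/219=0.2466, 39/219=0.1781, 49/219=0.2237, 22/219=0.1005, 49/219=0.2237, 6/219=0.0274
Proportions for Phratora vitellinae (n=54): 1/54=0.0185, 5/54=0.0926, 21/54=0.3889, 8/54=0.1481, 1/54=0.0185, 18/54=0.3333
Σp_latiᵢ² = 0.5197² + 0.1316² + 0.0263² + 0.0197² + 0.0066² + 0.2961² = 0.270088 + 0.017319 + 0.000692 + 0.000388 + 0.000044 + 0.087675 = 0.376206
B_lati = 1 / 0.376206 = 2.6581
Σp_vulgᵢ² = 0.2466² + 0.1781² + 0.2237² + 0.1005² + 0.2237² + 0.0274² = 0.060812 + 0.031720 + 0.050042 + 0.010100 + 0.050042 + 0.000751 = 0.203467
B_vulg = 1 / 0.203467 = 4.9148
Σp_viteᵢ² = 0.0185² + 0.0926² + 0.3889² + 0.1481² + 0.0185² + 0.3333² = 0.000342 + 0.008575 + 0.151243 + 0.021934 + 0.000342 + 0.111089 = 0.293525
B_vite = 1 / 0.293525 = 3.4069
Highest B → broadest niche (most generalist): Phratora vulgatissima (B = 4.91).

Phratora vulgatissima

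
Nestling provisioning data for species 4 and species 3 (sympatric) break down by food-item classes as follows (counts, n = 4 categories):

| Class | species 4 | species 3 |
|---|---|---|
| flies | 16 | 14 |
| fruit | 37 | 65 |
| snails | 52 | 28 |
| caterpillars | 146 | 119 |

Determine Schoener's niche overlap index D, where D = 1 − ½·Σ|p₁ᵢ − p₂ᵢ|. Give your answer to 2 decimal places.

Proportions for species 4 (n=251): 16/251=0.0637, 37/251=0.1474, 52/251=0.2072, 146/251=0.5817
Proportions for species 3 (n=226): 14/226=0.0619, 65/226=0.2876, 28/226=0.1239, 119/226=0.5265
Σ|p₁ᵢ − p₂ᵢ| = 0.0018 + 0.1402 + 0.0833 + 0.0552 = 0.2805
D = 1 − ½ × 0.2805 = 1 − 0.14025 = 0.85975

0.86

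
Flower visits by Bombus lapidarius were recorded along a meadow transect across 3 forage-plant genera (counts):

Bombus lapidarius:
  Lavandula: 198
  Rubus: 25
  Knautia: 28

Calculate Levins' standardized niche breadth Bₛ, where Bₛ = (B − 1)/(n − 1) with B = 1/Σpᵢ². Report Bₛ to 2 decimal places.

0.28

Proportions for Bombus lapidarius (n=251): 198/251=0.7888, 25/251=0.0996, 28/251=0.1116
Σpᵢ² = 0.7888² + 0.0996² + 0.1116² = 0.622205 + 0.009920 + 0.012455 = 0.644580
B = 1 / 0.644580 = 1.5514
Bₛ = (B − 1)/(n − 1) = (1.5514 − 1)/(3 − 1) = 0.5514/2 = 0.2757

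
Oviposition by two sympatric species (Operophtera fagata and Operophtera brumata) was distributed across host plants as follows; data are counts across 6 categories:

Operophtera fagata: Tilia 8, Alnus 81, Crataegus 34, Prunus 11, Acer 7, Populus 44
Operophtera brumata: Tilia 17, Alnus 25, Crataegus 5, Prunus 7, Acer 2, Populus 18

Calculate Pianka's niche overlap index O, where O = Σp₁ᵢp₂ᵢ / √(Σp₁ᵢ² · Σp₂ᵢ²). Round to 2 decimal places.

Proportions for Operophtera fagata (n=185): 8/185=0.0432, 81/185=0.4378, 34/185=0.1838, 11/185=0.0595, 7/185=0.0378, 44/185=0.2378
Proportions for Operophtera brumata (n=74): 17/74=0.2297, 25/74=0.3378, 5/74=0.0676, 7/74=0.0946, 2/74=0.0270, 18/74=0.2432
Σ p₁ᵢp₂ᵢ = 0.009923 + 0.147889 + 0.012425 + 0.005629 + 0.001021 + 0.057833 = 0.234720
Σp_1ᵢ² = 0.0432² + 0.4378² + 0.1838² + 0.0595² + 0.0378² + 0.2378² = 0.001866 + 0.191669 + 0.033782 + 0.003540 + 0.001429 + 0.056549 = 0.288835
Σp_2ᵢ² = 0.2297² + 0.3378² + 0.0676² + 0.0946² + 0.0270² + 0.2432² = 0.052762 + 0.114109 + 0.004570 + 0.008949 + 0.000729 + 0.059146 = 0.240265
O = 0.234720 / √(0.288835 × 0.240265) = 0.234720 / 0.2634330 = 0.8910

0.89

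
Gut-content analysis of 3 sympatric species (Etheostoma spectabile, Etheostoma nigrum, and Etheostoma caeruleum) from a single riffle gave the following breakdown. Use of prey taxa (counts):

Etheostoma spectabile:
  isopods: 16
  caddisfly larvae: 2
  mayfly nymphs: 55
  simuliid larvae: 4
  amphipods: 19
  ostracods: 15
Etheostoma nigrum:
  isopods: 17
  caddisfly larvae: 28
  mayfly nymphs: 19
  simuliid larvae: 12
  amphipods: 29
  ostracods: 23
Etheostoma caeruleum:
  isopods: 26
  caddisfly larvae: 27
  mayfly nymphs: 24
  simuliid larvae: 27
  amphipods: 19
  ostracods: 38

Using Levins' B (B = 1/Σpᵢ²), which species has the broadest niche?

Etheostoma caeruleum

Proportions for Etheostoma spectabile (n=111): 16/111=0.1441, 2/111=0.0180, 55/111=0.4955, 4/111=0.0360, 19/111=0.1712, 15/111=0.1351
Proportions for Etheostoma nigrum (n=128): 17/128=0.1328, 28/128=0.2188, 19/128=0.1484, 12/128=0.0938, 29/128=0.2266, 23/128=0.1797
Proportions for Etheostoma caeruleum (n=161): 26/161=0.1615, 27/161=0.1677, 24/161=0.1491, 27/161=0.1677, 19/161=0.1180, 38/161=0.2360
Σp_specᵢ² = 0.1441² + 0.0180² + 0.4955² + 0.0360² + 0.1712² + 0.1351² = 0.020765 + 0.000324 + 0.245520 + 0.001296 + 0.029309 + 0.018252 = 0.315466
B_spec = 1 / 0.315466 = 3.1699
Σp_nigrᵢ² = 0.1328² + 0.2188² + 0.1484² + 0.0938² + 0.2266² + 0.1797² = 0.017636 + 0.047873 + 0.022023 + 0.008798 + 0.051348 + 0.032292 = 0.179970
B_nigr = 1 / 0.179970 = 5.5565
Σp_caerᵢ² = 0.1615² + 0.1677² + 0.1491² + 0.1677² + 0.1180² + 0.2360² = 0.026082 + 0.028123 + 0.022231 + 0.028123 + 0.013924 + 0.055696 = 0.174179
B_caer = 1 / 0.174179 = 5.7412
Highest B → broadest niche (most generalist): Etheostoma caeruleum (B = 5.74).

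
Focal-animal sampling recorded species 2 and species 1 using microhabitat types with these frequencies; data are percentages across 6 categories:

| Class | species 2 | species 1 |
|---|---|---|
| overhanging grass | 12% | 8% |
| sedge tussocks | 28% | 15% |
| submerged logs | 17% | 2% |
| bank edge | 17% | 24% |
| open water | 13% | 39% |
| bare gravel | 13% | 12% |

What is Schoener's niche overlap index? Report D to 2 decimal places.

Convert percentages to proportions (divide by 100).
Σ|p₁ᵢ − p₂ᵢ| = 0.04 + 0.13 + 0.15 + 0.07 + 0.26 + 0.01 = 0.66
D = 1 − ½ × 0.66 = 1 − 0.330 = 0.6700

0.67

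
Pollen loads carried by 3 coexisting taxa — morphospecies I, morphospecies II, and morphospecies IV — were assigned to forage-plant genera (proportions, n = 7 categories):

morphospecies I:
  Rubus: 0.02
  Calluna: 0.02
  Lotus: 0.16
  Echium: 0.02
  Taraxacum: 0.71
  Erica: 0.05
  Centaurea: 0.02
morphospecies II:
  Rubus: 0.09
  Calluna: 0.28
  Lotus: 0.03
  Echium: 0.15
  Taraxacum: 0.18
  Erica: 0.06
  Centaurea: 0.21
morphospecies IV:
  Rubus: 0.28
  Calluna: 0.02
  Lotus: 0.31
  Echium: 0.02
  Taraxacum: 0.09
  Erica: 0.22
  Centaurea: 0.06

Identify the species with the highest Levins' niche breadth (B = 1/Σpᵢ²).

morphospecies II

Σp_Iᵢ² = 0.02² + 0.02² + 0.16² + 0.02² + 0.71² + 0.05² + 0.02² = 0.0004 + 0.0004 + 0.0256 + 0.0004 + 0.5041 + 0.0025 + 0.0004 = 0.5338
B_I = 1 / 0.5338 = 1.8734
Σp_IIᵢ² = 0.09² + 0.28² + 0.03² + 0.15² + 0.18² + 0.06² + 0.21² = 0.0081 + 0.0784 + 0.0009 + 0.0225 + 0.0324 + 0.0036 + 0.0441 = 0.1900
B_II = 1 / 0.1900 = 5.2632
Σp_IVᵢ² = 0.28² + 0.02² + 0.31² + 0.02² + 0.09² + 0.22² + 0.06² = 0.0784 + 0.0004 + 0.0961 + 0.0004 + 0.0081 + 0.0484 + 0.0036 = 0.2354
B_IV = 1 / 0.2354 = 4.2481
Highest B → broadest niche (most generalist): morphospecies II (B = 5.26).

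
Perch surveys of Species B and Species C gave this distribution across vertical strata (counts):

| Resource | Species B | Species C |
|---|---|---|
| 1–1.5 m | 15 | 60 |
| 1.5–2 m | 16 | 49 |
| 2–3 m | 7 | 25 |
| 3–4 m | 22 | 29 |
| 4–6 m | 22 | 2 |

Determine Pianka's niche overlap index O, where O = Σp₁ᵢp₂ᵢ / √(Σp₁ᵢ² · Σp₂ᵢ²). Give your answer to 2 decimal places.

0.76

Proportions for Species B (n=82): 15/82=0.1829, 16/82=0.1951, 7/82=0.0854, 22/82=0.2683, 22/82=0.2683
Proportions for Species C (n=165): 60/165=0.3636, 49/165=0.2970, 25/165=0.1515, 29/165=0.1758, 2/165=0.0121
Σ p₁ᵢp₂ᵢ = 0.066502 + 0.057945 + 0.012938 + 0.047167 + 0.003246 = 0.187798
Σp_1ᵢ² = 0.1829² + 0.1951² + 0.0854² + 0.2683² + 0.2683² = 0.033452 + 0.038064 + 0.007293 + 0.071985 + 0.071985 = 0.222779
Σp_2ᵢ² = 0.3636² + 0.2970² + 0.1515² + 0.1758² + 0.0121² = 0.132205 + 0.088209 + 0.022952 + 0.030906 + 0.000146 = 0.274418
O = 0.187798 / √(0.222779 × 0.274418) = 0.187798 / 0.2472541 = 0.7595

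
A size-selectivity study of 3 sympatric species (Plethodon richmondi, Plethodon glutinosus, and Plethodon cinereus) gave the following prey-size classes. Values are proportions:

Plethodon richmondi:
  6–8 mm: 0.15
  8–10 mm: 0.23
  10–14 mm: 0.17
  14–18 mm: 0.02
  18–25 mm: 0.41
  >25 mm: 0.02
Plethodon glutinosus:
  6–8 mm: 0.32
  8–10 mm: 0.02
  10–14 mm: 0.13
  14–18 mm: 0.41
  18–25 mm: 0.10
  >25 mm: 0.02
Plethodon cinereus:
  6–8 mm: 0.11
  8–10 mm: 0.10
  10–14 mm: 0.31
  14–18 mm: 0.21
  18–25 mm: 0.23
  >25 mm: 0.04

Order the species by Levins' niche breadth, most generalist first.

Plethodon cinereus > Plethodon richmondi > Plethodon glutinosus

Σp_richᵢ² = 0.15² + 0.23² + 0.17² + 0.02² + 0.41² + 0.02² = 0.0225 + 0.0529 + 0.0289 + 0.0004 + 0.1681 + 0.0004 = 0.2732
B_rich = 1 / 0.2732 = 3.6603
Σp_glutᵢ² = 0.32² + 0.02² + 0.13² + 0.41² + 0.10² + 0.02² = 0.1024 + 0.0004 + 0.0169 + 0.1681 + 0.0100 + 0.0004 = 0.2982
B_glut = 1 / 0.2982 = 3.3535
Σp_cineᵢ² = 0.11² + 0.10² + 0.31² + 0.21² + 0.23² + 0.04² = 0.0121 + 0.0100 + 0.0961 + 0.0441 + 0.0529 + 0.0016 = 0.2168
B_cine = 1 / 0.2168 = 4.6125
Ranking by B (broadest → narrowest): Plethodon cinereus (4.61) > Plethodon richmondi (3.66) > Plethodon glutinosus (3.35)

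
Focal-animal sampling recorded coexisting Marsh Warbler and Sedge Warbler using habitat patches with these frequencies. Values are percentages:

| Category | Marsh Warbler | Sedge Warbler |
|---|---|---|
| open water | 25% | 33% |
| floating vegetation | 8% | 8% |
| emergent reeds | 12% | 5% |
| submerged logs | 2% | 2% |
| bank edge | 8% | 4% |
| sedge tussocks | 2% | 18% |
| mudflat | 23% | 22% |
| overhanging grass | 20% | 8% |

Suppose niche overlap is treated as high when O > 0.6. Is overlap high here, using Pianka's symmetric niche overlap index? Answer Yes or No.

Convert percentages to proportions (divide by 100).
Σ p₁ᵢp₂ᵢ = 0.0825 + 0.0064 + 0.0060 + 0.0004 + 0.0032 + 0.0036 + 0.0506 + 0.0160 = 0.1687
Σp_1ᵢ² = 0.25² + 0.08² + 0.12² + 0.02² + 0.08² + 0.02² + 0.23² + 0.20² = 0.0625 + 0.0064 + 0.0144 + 0.0004 + 0.0064 + 0.0004 + 0.0529 + 0.0400 = 0.1834
Σp_2ᵢ² = 0.33² + 0.08² + 0.05² + 0.02² + 0.04² + 0.18² + 0.22² + 0.08² = 0.1089 + 0.0064 + 0.0025 + 0.0004 + 0.0016 + 0.0324 + 0.0484 + 0.0064 = 0.2070
O = 0.1687 / √(0.1834 × 0.2070) = 0.1687 / 0.19484 = 0.8658
O = 0.8658 > 0.6 → Yes.

Yes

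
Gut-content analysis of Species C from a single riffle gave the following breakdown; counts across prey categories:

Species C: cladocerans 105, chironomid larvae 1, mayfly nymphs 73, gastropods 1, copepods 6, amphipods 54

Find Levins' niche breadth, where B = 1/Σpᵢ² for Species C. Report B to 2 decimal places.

Proportions for Species C (n=240): 105/240=0.4375, 1/240=0.0042, 73/240=0.3042, 1/240=0.0042, 6/240=0.0250, 54/240=0.2250
Σpᵢ² = 0.4375² + 0.0042² + 0.3042² + 0.0042² + 0.0250² + 0.2250² = 0.191406 + 0.000018 + 0.092538 + 0.000018 + 0.000625 + 0.050625 = 0.335230
B = 1 / 0.335230 = 2.9830

2.98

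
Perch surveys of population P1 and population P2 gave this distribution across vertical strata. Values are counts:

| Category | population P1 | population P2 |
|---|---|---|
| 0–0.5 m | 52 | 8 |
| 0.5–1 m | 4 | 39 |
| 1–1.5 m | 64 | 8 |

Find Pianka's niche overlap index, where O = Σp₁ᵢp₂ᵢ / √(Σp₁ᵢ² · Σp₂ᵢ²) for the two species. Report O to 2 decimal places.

0.32

Proportions for population P1 (n=120): 52/120=0.4333, 4/120=0.0333, 64/120=0.5333
Proportions for population P2 (n=55): 8/55=0.1455, 39/55=0.7091, 8/55=0.1455
Σ p₁ᵢp₂ᵢ = 0.063045 + 0.023613 + 0.077595 = 0.164253
Σp_1ᵢ² = 0.4333² + 0.0333² + 0.5333² = 0.187749 + 0.001109 + 0.284409 = 0.473267
Σp_2ᵢ² = 0.1455² + 0.7091² + 0.1455² = 0.021170 + 0.502823 + 0.021170 = 0.545163
O = 0.164253 / √(0.473267 × 0.545163) = 0.164253 / 0.5079445 = 0.3234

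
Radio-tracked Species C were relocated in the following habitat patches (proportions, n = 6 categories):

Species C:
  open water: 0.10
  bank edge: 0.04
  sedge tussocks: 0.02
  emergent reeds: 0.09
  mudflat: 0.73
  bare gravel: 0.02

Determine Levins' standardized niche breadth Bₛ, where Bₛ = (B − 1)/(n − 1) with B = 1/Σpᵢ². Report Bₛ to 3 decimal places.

Σpᵢ² = 0.10² + 0.04² + 0.02² + 0.09² + 0.73² + 0.02² = 0.0100 + 0.0016 + 0.0004 + 0.0081 + 0.5329 + 0.0004 = 0.5534
B = 1 / 0.5534 = 1.80701
Bₛ = (B − 1)/(n − 1) = (1.80701 − 1)/(6 − 1) = 0.80701/5 = 0.16140

0.161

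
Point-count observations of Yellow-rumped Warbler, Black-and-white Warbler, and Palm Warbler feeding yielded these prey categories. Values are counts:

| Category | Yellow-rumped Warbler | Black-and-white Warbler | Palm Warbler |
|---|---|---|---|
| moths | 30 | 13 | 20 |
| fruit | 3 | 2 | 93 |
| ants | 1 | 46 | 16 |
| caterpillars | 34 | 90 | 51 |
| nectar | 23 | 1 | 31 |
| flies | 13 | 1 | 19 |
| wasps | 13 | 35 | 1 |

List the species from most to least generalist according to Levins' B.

Proportions for Yellow-rumped Warbler (n=117): 30/117=0.2564, 3/117=0.0256, 1/117=0.0085, 34/117=0.2906, 23/117=0.1966, 13/117=0.1111, 13/117=0.1111
Proportions for Black-and-white Warbler (n=188): 13/188=0.0691, 2/188=0.0106, 46/188=0.2447, 90/188=0.4787, 1/188=0.0053, 1/188=0.0053, 35/188=0.1862
Proportions for Palm Warbler (n=231): 20/231=0.0866, 93/231=0.4026, 16/231=0.0693, 51/231=0.2208, 31/231=0.1342, 19/231=0.0823, 1/231=0.0043
Σp_Yellᵢ² = 0.2564² + 0.0256² + 0.0085² + 0.2906² + 0.1966² + 0.1111² + 0.1111² = 0.065741 + 0.000655 + 0.000072 + 0.084448 + 0.038652 + 0.012343 + 0.012343 = 0.214254
B_Yell = 1 / 0.214254 = 4.6674
Σp_Blacᵢ² = 0.0691² + 0.0106² + 0.2447² + 0.4787² + 0.0053² + 0.0053² + 0.1862² = 0.004775 + 0.000112 + 0.059878 + 0.229154 + 0.000028 + 0.000028 + 0.034670 = 0.328645
B_Blac = 1 / 0.328645 = 3.0428
Σp_Palmᵢ² = 0.0866² + 0.4026² + 0.0693² + 0.2208² + 0.1342² + 0.0823² + 0.0043² = 0.007500 + 0.162087 + 0.004802 + 0.048753 + 0.018010 + 0.006773 + 0.000018 = 0.247943
B_Palm = 1 / 0.247943 = 4.0332
Ranking by B (broadest → narrowest): Yellow-rumped Warbler (4.67) > Palm Warbler (4.03) > Black-and-white Warbler (3.04)

Yellow-rumped Warbler > Palm Warbler > Black-and-white Warbler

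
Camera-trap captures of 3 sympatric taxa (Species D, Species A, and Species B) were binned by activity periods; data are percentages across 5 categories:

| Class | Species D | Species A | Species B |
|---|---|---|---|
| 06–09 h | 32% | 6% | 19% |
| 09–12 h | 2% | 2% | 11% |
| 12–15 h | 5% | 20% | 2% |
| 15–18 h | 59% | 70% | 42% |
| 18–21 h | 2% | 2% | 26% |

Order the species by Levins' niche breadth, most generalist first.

Convert percentages to proportions (divide by 100).
Σp_Dᵢ² = 0.32² + 0.02² + 0.05² + 0.59² + 0.02² = 0.1024 + 0.0004 + 0.0025 + 0.3481 + 0.0004 = 0.4538
B_D = 1 / 0.4538 = 2.2036
Σp_Aᵢ² = 0.06² + 0.02² + 0.20² + 0.70² + 0.02² = 0.0036 + 0.0004 + 0.0400 + 0.4900 + 0.0004 = 0.5344
B_A = 1 / 0.5344 = 1.8713
Σp_Bᵢ² = 0.19² + 0.11² + 0.02² + 0.42² + 0.26² = 0.0361 + 0.0121 + 0.0004 + 0.1764 + 0.0676 = 0.2926
B_B = 1 / 0.2926 = 3.4176
Ranking by B (broadest → narrowest): Species B (3.42) > Species D (2.20) > Species A (1.87)

Species B > Species D > Species A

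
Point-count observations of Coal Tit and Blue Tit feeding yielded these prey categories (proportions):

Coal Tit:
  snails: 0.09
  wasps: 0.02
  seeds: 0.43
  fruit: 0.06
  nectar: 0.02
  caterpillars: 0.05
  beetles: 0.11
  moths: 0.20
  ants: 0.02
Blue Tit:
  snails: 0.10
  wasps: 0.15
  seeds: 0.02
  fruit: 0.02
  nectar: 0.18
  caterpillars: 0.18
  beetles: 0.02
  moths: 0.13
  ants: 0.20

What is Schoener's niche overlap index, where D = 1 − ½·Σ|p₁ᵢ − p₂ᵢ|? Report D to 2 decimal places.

Σ|p₁ᵢ − p₂ᵢ| = 0.01 + 0.13 + 0.41 + 0.04 + 0.16 + 0.13 + 0.09 + 0.07 + 0.18 = 1.22
D = 1 − ½ × 1.22 = 1 − 0.610 = 0.3900

0.39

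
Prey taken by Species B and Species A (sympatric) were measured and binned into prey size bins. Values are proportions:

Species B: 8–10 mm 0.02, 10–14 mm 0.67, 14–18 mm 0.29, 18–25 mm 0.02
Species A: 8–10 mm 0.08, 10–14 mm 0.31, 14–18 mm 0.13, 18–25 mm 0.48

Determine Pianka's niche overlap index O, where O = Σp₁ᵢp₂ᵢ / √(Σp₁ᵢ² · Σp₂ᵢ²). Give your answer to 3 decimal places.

0.594

Σ p₁ᵢp₂ᵢ = 0.0016 + 0.2077 + 0.0377 + 0.0096 = 0.2566
Σp_1ᵢ² = 0.02² + 0.67² + 0.29² + 0.02² = 0.0004 + 0.4489 + 0.0841 + 0.0004 = 0.5338
Σp_2ᵢ² = 0.08² + 0.31² + 0.13² + 0.48² = 0.0064 + 0.0961 + 0.0169 + 0.2304 = 0.3498
O = 0.2566 / √(0.5338 × 0.3498) = 0.2566 / 0.432115 = 0.59382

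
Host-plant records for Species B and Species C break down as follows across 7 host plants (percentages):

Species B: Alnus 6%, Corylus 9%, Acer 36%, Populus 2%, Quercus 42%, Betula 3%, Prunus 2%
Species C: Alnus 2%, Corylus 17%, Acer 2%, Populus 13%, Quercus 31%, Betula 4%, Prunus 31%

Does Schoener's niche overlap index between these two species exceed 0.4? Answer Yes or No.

Yes

Convert percentages to proportions (divide by 100).
Σ|p₁ᵢ − p₂ᵢ| = 0.04 + 0.08 + 0.34 + 0.11 + 0.11 + 0.01 + 0.29 = 0.98
D = 1 − ½ × 0.98 = 1 − 0.490 = 0.5100
D = 0.5100 > 0.4 → Yes.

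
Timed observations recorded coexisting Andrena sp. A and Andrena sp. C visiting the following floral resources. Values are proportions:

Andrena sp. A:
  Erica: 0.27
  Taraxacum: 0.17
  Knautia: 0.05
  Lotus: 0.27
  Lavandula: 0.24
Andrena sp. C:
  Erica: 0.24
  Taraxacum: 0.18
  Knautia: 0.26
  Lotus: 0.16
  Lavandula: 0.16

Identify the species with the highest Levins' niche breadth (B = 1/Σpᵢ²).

Andrena sp. C

Σp_Aᵢ² = 0.27² + 0.17² + 0.05² + 0.27² + 0.24² = 0.0729 + 0.0289 + 0.0025 + 0.0729 + 0.0576 = 0.2348
B_A = 1 / 0.2348 = 4.2589
Σp_Cᵢ² = 0.24² + 0.18² + 0.26² + 0.16² + 0.16² = 0.0576 + 0.0324 + 0.0676 + 0.0256 + 0.0256 = 0.2088
B_C = 1 / 0.2088 = 4.7893
Highest B → broadest niche (most generalist): Andrena sp. C (B = 4.79).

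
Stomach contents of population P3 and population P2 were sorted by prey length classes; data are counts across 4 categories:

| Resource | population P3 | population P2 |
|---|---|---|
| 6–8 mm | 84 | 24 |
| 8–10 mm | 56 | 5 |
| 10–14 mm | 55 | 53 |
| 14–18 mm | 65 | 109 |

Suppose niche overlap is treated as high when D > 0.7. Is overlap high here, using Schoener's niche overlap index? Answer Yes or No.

No

Proportions for population P3 (n=260): 84/260=0.3231, 56/260=0.2154, 55/260=0.2115, 65/260=0.2500
Proportions for population P2 (n=191): 24/191=0.1257, 5/191=0.0262, 53/191=0.2775, 109/191=0.5707
Σ|p₁ᵢ − p₂ᵢ| = 0.1974 + 0.1892 + 0.0660 + 0.3207 = 0.7733
D = 1 − ½ × 0.7733 = 1 − 0.38665 = 0.61335
D = 0.61335 < 0.7 → No.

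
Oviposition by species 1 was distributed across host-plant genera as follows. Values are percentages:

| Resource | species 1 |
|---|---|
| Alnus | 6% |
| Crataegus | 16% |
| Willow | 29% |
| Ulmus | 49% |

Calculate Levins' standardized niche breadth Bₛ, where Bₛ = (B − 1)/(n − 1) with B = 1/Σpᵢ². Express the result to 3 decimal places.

Convert percentages to proportions (divide by 100).
Σpᵢ² = 0.06² + 0.16² + 0.29² + 0.49² = 0.0036 + 0.0256 + 0.0841 + 0.2401 = 0.3534
B = 1 / 0.3534 = 2.82965
Bₛ = (B − 1)/(n − 1) = (2.82965 − 1)/(4 − 1) = 1.82965/3 = 0.60988

0.610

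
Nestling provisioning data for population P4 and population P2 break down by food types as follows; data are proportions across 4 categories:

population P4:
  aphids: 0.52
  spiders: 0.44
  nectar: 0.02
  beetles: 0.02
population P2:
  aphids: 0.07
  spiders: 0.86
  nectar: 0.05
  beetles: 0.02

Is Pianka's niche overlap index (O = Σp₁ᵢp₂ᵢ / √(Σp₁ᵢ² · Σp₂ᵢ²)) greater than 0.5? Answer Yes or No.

Σ p₁ᵢp₂ᵢ = 0.0364 + 0.3784 + 0.0010 + 0.0004 = 0.4162
Σp_1ᵢ² = 0.52² + 0.44² + 0.02² + 0.02² = 0.2704 + 0.1936 + 0.0004 + 0.0004 = 0.4648
Σp_2ᵢ² = 0.07² + 0.86² + 0.05² + 0.02² = 0.0049 + 0.7396 + 0.0025 + 0.0004 = 0.7474
O = 0.4162 / √(0.4648 × 0.7474) = 0.4162 / 0.58940 = 0.7061
O = 0.7061 > 0.5 → Yes.

Yes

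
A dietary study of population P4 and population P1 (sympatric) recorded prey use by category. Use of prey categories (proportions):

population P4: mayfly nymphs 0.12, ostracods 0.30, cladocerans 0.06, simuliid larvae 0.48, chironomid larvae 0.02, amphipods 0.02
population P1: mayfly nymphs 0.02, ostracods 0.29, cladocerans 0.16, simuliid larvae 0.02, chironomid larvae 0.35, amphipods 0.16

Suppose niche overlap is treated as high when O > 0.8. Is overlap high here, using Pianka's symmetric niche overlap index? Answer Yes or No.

No

Σ p₁ᵢp₂ᵢ = 0.0024 + 0.0870 + 0.0096 + 0.0096 + 0.0070 + 0.0032 = 0.1188
Σp_1ᵢ² = 0.12² + 0.30² + 0.06² + 0.48² + 0.02² + 0.02² = 0.0144 + 0.0900 + 0.0036 + 0.2304 + 0.0004 + 0.0004 = 0.3392
Σp_2ᵢ² = 0.02² + 0.29² + 0.16² + 0.02² + 0.35² + 0.16² = 0.0004 + 0.0841 + 0.0256 + 0.0004 + 0.1225 + 0.0256 = 0.2586
O = 0.1188 / √(0.3392 × 0.2586) = 0.1188 / 0.29617 = 0.4011
O = 0.4011 < 0.8 → No.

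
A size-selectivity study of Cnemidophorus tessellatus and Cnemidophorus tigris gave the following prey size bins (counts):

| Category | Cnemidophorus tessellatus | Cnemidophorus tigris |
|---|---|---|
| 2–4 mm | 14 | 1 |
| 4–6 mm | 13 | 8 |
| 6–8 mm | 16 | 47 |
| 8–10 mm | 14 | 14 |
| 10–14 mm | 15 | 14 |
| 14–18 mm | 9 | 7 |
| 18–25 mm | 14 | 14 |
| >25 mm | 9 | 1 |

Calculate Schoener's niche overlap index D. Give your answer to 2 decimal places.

Proportions for Cnemidophorus tessellatus (n=104): 14/104=0.1346, 13/104=0.1250, 16/104=0.1538, 14/104=0.1346, 15/104=0.1442, 9/104=0.0865, 14/104=0.1346, 9/104=0.0865
Proportions for Cnemidophorus tigris (n=106): 1/106=0.0094, 8/106=0.0755, 47/106=0.4434, 14/106=0.1321, 14/106=0.1321, 7/106=0.0660, 14/106=0.1321, 1/106=0.0094
Σ|p₁ᵢ − p₂ᵢ| = 0.1252 + 0.0495 + 0.2896 + 0.0025 + 0.0121 + 0.0205 + 0.0025 + 0.0771 = 0.5790
D = 1 − ½ × 0.5790 = 1 − 0.28950 = 0.71050

0.71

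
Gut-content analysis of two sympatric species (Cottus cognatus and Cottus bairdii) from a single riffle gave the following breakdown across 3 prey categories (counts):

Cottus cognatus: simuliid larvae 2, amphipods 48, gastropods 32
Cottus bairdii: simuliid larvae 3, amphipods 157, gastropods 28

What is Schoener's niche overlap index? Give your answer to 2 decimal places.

Proportions for Cottus cognatus (n=82): 2/82=0.0244, 48/82=0.5854, 32/82=0.3902
Proportions for Cottus bairdii (n=188): 3/188=0.0160, 157/188=0.8351, 28/188=0.1489
Σ|p₁ᵢ − p₂ᵢ| = 0.0084 + 0.2497 + 0.2413 = 0.4994
D = 1 − ½ × 0.4994 = 1 − 0.24970 = 0.75030

0.75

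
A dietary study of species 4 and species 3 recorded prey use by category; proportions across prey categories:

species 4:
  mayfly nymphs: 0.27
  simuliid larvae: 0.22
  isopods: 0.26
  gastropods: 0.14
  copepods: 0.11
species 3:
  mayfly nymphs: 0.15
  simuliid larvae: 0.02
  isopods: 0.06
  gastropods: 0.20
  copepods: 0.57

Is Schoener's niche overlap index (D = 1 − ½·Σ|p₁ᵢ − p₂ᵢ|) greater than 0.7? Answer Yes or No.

Σ|p₁ᵢ − p₂ᵢ| = 0.12 + 0.20 + 0.20 + 0.06 + 0.46 = 1.04
D = 1 − ½ × 1.04 = 1 − 0.520 = 0.4800
D = 0.4800 < 0.7 → No.

No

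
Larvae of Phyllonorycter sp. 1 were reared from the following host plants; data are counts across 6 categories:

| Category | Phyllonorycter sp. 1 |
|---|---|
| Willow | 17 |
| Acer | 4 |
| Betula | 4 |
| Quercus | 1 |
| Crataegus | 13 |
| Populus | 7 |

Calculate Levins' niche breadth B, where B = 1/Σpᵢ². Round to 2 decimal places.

3.92

Proportions for Phyllonorycter sp. 1 (n=46): 17/46=0.3696, 4/46=0.0870, 4/46=0.0870, 1/46=0.0217, 13/46=0.2826, 7/46=0.1522
Σpᵢ² = 0.3696² + 0.0870² + 0.0870² + 0.0217² + 0.2826² + 0.1522² = 0.136604 + 0.007569 + 0.007569 + 0.000471 + 0.079863 + 0.023165 = 0.255241
B = 1 / 0.255241 = 3.9179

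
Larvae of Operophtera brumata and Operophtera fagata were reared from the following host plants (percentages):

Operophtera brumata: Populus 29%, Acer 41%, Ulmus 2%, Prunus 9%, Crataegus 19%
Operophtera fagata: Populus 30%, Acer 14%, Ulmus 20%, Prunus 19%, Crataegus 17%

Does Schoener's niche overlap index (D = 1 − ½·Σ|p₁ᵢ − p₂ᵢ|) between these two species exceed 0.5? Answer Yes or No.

Yes

Convert percentages to proportions (divide by 100).
Σ|p₁ᵢ − p₂ᵢ| = 0.01 + 0.27 + 0.18 + 0.10 + 0.02 = 0.58
D = 1 − ½ × 0.58 = 1 − 0.290 = 0.7100
D = 0.7100 > 0.5 → Yes.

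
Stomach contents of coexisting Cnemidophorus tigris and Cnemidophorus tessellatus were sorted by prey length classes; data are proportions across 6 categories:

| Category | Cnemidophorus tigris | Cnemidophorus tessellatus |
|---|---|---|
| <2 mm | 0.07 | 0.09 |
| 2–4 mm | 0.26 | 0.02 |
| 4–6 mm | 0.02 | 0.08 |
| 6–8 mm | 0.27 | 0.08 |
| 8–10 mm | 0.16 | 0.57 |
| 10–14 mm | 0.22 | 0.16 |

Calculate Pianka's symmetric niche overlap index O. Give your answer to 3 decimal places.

Σ p₁ᵢp₂ᵢ = 0.0063 + 0.0052 + 0.0016 + 0.0216 + 0.0912 + 0.0352 = 0.1611
Σp_1ᵢ² = 0.07² + 0.26² + 0.02² + 0.27² + 0.16² + 0.22² = 0.0049 + 0.0676 + 0.0004 + 0.0729 + 0.0256 + 0.0484 = 0.2198
Σp_2ᵢ² = 0.09² + 0.02² + 0.08² + 0.08² + 0.57² + 0.16² = 0.0081 + 0.0004 + 0.0064 + 0.0064 + 0.3249 + 0.0256 = 0.3718
O = 0.1611 / √(0.2198 × 0.3718) = 0.1611 / 0.285870 = 0.56354

0.564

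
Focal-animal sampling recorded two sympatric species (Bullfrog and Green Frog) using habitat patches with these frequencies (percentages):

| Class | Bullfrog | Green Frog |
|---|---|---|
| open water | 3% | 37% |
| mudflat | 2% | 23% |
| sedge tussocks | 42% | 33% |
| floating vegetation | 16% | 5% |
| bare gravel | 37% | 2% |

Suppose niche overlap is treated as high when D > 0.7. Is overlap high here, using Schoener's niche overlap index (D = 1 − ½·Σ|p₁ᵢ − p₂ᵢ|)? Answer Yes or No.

Convert percentages to proportions (divide by 100).
Σ|p₁ᵢ − p₂ᵢ| = 0.34 + 0.21 + 0.09 + 0.11 + 0.35 = 1.10
D = 1 − ½ × 1.10 = 1 − 0.550 = 0.4500
D = 0.4500 < 0.7 → No.

No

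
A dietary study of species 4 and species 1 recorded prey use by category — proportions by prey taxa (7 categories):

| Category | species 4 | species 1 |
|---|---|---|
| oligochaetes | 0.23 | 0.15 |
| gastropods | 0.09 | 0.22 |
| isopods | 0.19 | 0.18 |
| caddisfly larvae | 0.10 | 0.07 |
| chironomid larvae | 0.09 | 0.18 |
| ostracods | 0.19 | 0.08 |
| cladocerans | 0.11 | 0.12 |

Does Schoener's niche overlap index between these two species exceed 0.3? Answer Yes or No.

Σ|p₁ᵢ − p₂ᵢ| = 0.08 + 0.13 + 0.01 + 0.03 + 0.09 + 0.11 + 0.01 = 0.46
D = 1 − ½ × 0.46 = 1 − 0.230 = 0.7700
D = 0.7700 > 0.3 → Yes.

Yes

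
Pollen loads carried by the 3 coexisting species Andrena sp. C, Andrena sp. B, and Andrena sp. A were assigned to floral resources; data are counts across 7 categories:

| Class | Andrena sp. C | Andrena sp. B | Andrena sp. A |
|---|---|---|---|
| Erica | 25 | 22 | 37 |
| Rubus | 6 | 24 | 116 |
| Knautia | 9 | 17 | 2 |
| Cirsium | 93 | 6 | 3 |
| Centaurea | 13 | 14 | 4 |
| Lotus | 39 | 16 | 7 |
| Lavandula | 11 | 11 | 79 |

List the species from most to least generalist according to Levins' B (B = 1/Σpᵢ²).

Andrena sp. B > Andrena sp. C > Andrena sp. A

Proportions for Andrena sp. C (n=196): 25/196=0.1276, 6/196=0.0306, 9/196=0.0459, 93/196=0.4745, 13/196=0.0663, 39/196=0.1990, 11/196=0.0561
Proportions for Andrena sp. B (n=110): 22/110=0.2000, 24/110=0.2182, 17/110=0.1545, 6/110=0.0545, 14/110=0.1273, 16/110=0.1455, 11/110=0.1000
Proportions for Andrena sp. A (n=248): 37/248=0.1492, 116/248=0.4677, 2/248=0.0081, 3/248=0.0121, 4/248=0.0161, 7/248=0.0282, 79/248=0.3185
Σp_Cᵢ² = 0.1276² + 0.0306² + 0.0459² + 0.4745² + 0.0663² + 0.1990² + 0.0561² = 0.016282 + 0.000936 + 0.002107 + 0.225150 + 0.004396 + 0.039601 + 0.003147 = 0.291619
B_C = 1 / 0.291619 = 3.4291
Σp_Bᵢ² = 0.2000² + 0.2182² + 0.1545² + 0.0545² + 0.1273² + 0.1455² + 0.1000² = 0.040000 + 0.047611 + 0.023870 + 0.002970 + 0.016205 + 0.021170 + 0.010000 = 0.161826
B_B = 1 / 0.161826 = 6.1795
Σp_Aᵢ² = 0.1492² + 0.4677² + 0.0081² + 0.0121² + 0.0161² + 0.0282² + 0.3185² = 0.022261 + 0.218743 + 0.000066 + 0.000146 + 0.000259 + 0.000795 + 0.101442 = 0.343712
B_A = 1 / 0.343712 = 2.9094
Ranking by B (broadest → narrowest): Andrena sp. B (6.18) > Andrena sp. C (3.43) > Andrena sp. A (2.91)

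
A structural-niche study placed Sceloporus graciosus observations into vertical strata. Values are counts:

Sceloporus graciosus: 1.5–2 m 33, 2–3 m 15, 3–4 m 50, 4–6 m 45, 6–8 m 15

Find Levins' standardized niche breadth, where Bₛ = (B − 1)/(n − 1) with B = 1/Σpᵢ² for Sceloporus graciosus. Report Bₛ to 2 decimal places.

Proportions for Sceloporus graciosus (n=158): 33/158=0.2089, 15/158=0.0949, 50/158=0.3165, 45/158=0.2848, 15/158=0.0949
Σpᵢ² = 0.2089² + 0.0949² + 0.3165² + 0.2848² + 0.0949² = 0.043639 + 0.009006 + 0.100172 + 0.081111 + 0.009006 = 0.242934
B = 1 / 0.242934 = 4.1163
Bₛ = (B − 1)/(n − 1) = (4.1163 − 1)/(5 − 1) = 3.1163/4 = 0.7791

0.78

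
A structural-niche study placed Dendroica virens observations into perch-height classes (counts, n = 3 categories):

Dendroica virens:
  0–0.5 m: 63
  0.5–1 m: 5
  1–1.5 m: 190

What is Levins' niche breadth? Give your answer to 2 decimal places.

Proportions for Dendroica virens (n=258): 63/258=0.2442, 5/258=0.0194, 190/258=0.7364
Σpᵢ² = 0.2442² + 0.0194² + 0.7364² = 0.059634 + 0.000376 + 0.542285 = 0.602295
B = 1 / 0.602295 = 1.6603

1.66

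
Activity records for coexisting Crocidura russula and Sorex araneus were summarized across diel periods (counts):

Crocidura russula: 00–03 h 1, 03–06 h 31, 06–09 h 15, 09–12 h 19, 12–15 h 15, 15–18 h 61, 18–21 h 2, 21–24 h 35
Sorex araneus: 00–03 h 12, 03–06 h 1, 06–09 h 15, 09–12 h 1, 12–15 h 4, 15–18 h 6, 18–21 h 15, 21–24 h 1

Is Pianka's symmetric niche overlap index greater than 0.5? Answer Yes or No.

Proportions for Crocidura russula (n=179): 1/179=0.0056, 31/179=0.1732, 15/179=0.0838, 19/179=0.1061, 15/179=0.0838, 61/179=0.3408, 2/179=0.0112, 35/179=0.1955
Proportions for Sorex araneus (n=55): 12/55=0.2182, 1/55=0.0182, 15/55=0.2727, 1/55=0.0182, 4/55=0.0727, 6/55=0.1091, 15/55=0.2727, 1/55=0.0182
Σ p₁ᵢp₂ᵢ = 0.001222 + 0.003152 + 0.022852 + 0.001931 + 0.006092 + 0.037181 + 0.003054 + 0.003558 = 0.079042
Σp_1ᵢ² = 0.0056² + 0.1732² + 0.0838² + 0.1061² + 0.0838² + 0.3408² + 0.0112² + 0.1955² = 0.000031 + 0.029998 + 0.007022 + 0.011257 + 0.007022 + 0.116145 + 0.000125 + 0.038220 = 0.209820
Σp_2ᵢ² = 0.2182² + 0.0182² + 0.2727² + 0.0182² + 0.0727² + 0.1091² + 0.2727² + 0.0182² = 0.047611 + 0.000331 + 0.074365 + 0.000331 + 0.005285 + 0.011903 + 0.074365 + 0.000331 = 0.214522
O = 0.079042 / √(0.209820 × 0.214522) = 0.079042 / 0.2121580 = 0.3726
O = 0.3726 < 0.5 → No.

No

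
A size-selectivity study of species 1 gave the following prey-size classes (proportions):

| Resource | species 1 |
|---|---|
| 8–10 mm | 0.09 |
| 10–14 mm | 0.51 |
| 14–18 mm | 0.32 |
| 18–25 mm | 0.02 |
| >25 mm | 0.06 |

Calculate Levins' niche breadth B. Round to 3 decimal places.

2.670

Σpᵢ² = 0.09² + 0.51² + 0.32² + 0.02² + 0.06² = 0.0081 + 0.2601 + 0.1024 + 0.0004 + 0.0036 = 0.3746
B = 1 / 0.3746 = 2.66951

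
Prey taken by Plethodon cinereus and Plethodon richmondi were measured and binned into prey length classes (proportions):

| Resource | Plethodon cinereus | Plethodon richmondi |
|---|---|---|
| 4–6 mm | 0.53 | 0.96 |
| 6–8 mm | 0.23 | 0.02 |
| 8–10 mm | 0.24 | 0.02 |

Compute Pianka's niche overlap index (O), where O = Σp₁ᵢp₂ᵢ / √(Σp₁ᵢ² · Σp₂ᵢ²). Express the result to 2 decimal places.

Σ p₁ᵢp₂ᵢ = 0.5088 + 0.0046 + 0.0048 = 0.5182
Σp_1ᵢ² = 0.53² + 0.23² + 0.24² = 0.2809 + 0.0529 + 0.0576 = 0.3914
Σp_2ᵢ² = 0.96² + 0.02² + 0.02² = 0.9216 + 0.0004 + 0.0004 = 0.9224
O = 0.5182 / √(0.3914 × 0.9224) = 0.5182 / 0.60086 = 0.8624

0.86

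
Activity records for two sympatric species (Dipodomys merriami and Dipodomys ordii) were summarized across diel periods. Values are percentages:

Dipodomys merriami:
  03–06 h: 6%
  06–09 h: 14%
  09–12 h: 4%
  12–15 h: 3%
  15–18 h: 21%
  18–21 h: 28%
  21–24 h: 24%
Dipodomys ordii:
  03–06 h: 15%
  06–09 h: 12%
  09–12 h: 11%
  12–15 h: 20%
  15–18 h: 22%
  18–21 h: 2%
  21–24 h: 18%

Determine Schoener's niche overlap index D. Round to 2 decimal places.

Convert percentages to proportions (divide by 100).
Σ|p₁ᵢ − p₂ᵢ| = 0.09 + 0.02 + 0.07 + 0.17 + 0.01 + 0.26 + 0.06 = 0.68
D = 1 − ½ × 0.68 = 1 − 0.340 = 0.6600

0.66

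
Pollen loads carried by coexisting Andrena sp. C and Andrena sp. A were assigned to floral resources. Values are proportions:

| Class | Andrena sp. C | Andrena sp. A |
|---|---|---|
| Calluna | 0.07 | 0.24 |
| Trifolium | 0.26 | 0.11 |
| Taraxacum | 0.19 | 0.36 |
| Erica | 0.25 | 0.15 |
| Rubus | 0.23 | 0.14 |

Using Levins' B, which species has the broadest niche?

Σp_Cᵢ² = 0.07² + 0.26² + 0.19² + 0.25² + 0.23² = 0.0049 + 0.0676 + 0.0361 + 0.0625 + 0.0529 = 0.2240
B_C = 1 / 0.2240 = 4.4643
Σp_Aᵢ² = 0.24² + 0.11² + 0.36² + 0.15² + 0.14² = 0.0576 + 0.0121 + 0.1296 + 0.0225 + 0.0196 = 0.2414
B_A = 1 / 0.2414 = 4.1425
Highest B → broadest niche (most generalist): Andrena sp. C (B = 4.46).

Andrena sp. C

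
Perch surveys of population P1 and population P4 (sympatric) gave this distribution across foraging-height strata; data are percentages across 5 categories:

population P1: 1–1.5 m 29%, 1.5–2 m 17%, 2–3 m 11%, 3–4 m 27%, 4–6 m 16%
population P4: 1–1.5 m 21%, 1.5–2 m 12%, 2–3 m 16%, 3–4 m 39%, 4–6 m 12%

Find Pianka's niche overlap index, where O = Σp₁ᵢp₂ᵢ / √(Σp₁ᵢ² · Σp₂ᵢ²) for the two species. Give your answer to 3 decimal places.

Convert percentages to proportions (divide by 100).
Σ p₁ᵢp₂ᵢ = 0.0609 + 0.0204 + 0.0176 + 0.1053 + 0.0192 = 0.2234
Σp_1ᵢ² = 0.29² + 0.17² + 0.11² + 0.27² + 0.16² = 0.0841 + 0.0289 + 0.0121 + 0.0729 + 0.0256 = 0.2236
Σp_2ᵢ² = 0.21² + 0.12² + 0.16² + 0.39² + 0.12² = 0.0441 + 0.0144 + 0.0256 + 0.1521 + 0.0144 = 0.2506
O = 0.2234 / √(0.2236 × 0.2506) = 0.2234 / 0.236715 = 0.94375

0.944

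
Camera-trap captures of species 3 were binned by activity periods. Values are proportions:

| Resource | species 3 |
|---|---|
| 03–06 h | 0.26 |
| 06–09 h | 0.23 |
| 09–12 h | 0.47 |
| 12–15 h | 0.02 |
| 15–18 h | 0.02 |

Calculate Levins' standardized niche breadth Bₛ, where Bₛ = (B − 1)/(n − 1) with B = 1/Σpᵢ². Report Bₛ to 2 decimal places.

Σpᵢ² = 0.26² + 0.23² + 0.47² + 0.02² + 0.02² = 0.0676 + 0.0529 + 0.2209 + 0.0004 + 0.0004 = 0.3422
B = 1 / 0.3422 = 2.9223
Bₛ = (B − 1)/(n − 1) = (2.9223 − 1)/(5 − 1) = 1.9223/4 = 0.4806

0.48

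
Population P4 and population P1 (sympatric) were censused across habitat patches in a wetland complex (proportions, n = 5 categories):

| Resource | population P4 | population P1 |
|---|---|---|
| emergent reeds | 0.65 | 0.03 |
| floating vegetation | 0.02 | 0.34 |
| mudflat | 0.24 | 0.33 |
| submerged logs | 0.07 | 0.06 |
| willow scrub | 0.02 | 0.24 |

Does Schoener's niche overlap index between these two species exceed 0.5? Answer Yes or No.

Σ|p₁ᵢ − p₂ᵢ| = 0.62 + 0.32 + 0.09 + 0.01 + 0.22 = 1.26
D = 1 − ½ × 1.26 = 1 − 0.630 = 0.3700
D = 0.3700 < 0.5 → No.

No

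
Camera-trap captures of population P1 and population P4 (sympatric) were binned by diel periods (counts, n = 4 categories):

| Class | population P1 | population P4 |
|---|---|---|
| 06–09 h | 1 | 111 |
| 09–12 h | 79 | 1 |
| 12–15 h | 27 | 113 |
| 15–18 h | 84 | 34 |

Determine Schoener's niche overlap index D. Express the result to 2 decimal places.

Proportions for population P1 (n=191): 1/191=0.0052, 79/191=0.4136, 27/191=0.1414, 84/191=0.4398
Proportions for population P4 (n=259): 111/259=0.4286, 1/259=0.0039, 113/259=0.4363, 34/259=0.1313
Σ|p₁ᵢ − p₂ᵢ| = 0.4234 + 0.4097 + 0.2949 + 0.3085 = 1.4365
D = 1 − ½ × 1.4365 = 1 − 0.71825 = 0.28175

0.28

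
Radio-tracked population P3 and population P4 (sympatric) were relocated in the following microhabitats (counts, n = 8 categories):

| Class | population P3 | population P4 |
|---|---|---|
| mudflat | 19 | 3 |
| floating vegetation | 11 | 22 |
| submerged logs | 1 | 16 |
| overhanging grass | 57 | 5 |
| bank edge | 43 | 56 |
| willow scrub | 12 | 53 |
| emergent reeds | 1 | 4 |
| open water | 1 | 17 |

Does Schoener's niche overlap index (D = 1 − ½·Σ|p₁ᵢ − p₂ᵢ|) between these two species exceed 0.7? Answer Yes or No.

No

Proportions for population P3 (n=145): 19/145=0.1310, 11/145=0.0759, 1/145=0.0069, 57/145=0.3931, 43/145=0.2966, 12/145=0.0828, 1/145=0.0069, 1/145=0.0069
Proportions for population P4 (n=176): 3/176=0.0170, 22/176=0.1250, 16/176=0.0909, 5/176=0.0284, 56/176=0.3182, 53/176=0.3011, 4/176=0.0227, 17/176=0.0966
Σ|p₁ᵢ − p₂ᵢ| = 0.1140 + 0.0491 + 0.0840 + 0.3647 + 0.0216 + 0.2183 + 0.0158 + 0.0897 = 0.9572
D = 1 − ½ × 0.9572 = 1 − 0.47860 = 0.52140
D = 0.52140 < 0.7 → No.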